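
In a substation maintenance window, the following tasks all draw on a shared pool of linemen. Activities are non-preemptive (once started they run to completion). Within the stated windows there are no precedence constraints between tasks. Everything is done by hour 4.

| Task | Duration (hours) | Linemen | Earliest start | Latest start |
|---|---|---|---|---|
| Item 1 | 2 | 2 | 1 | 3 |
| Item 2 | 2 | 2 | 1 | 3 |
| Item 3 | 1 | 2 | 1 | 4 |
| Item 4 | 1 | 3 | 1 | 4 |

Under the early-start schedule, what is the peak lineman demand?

Early-start schedule: Item 1@1, Item 2@1, Item 3@1, Item 4@1.
Load per hour: hour 1: 9, hour 2: 4, hour 3: 0, hour 4: 0.
Peak is 9.

9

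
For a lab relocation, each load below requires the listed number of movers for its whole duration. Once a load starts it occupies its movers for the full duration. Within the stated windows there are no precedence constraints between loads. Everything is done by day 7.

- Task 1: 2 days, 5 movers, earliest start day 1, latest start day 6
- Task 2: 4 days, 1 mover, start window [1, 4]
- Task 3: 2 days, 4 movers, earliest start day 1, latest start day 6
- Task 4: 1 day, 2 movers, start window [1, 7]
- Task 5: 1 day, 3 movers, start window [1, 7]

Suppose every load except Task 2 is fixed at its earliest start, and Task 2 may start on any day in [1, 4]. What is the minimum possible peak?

Task 2@1: d1:15  d2:10  d3:1  d4:1  d5:0  d6:0  d7:0 → peak 15
Task 2@2: d1:14  d2:10  d3:1  d4:1  d5:1  d6:0  d7:0 → peak 14
Task 2@3: d1:14  d2:9  d3:1  d4:1  d5:1  d6:1  d7:0 → peak 14
Task 2@4: d1:14  d2:9  d3:0  d4:1  d5:1  d6:1  d7:1 → peak 14
Best is Task 2@2, peak 14.

14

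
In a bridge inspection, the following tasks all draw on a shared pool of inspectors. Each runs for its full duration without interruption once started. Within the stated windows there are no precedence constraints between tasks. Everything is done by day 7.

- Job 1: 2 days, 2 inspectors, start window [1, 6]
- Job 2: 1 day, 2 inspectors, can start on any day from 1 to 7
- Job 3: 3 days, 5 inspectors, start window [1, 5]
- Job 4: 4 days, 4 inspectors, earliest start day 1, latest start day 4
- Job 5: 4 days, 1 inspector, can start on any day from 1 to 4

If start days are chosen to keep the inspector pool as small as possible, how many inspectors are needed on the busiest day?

6

Early-start (Job 1@1, Job 2@1, Job 3@1, Job 4@1, Job 5@1) gives peak 14: d1:14  d2:12  d3:10  d4:5  d5:0  d6:0  d7:0.
Shift Job 2→3, Job 3→5, Job 5→4.
Schedule Job 1@1, Job 2@3, Job 3@5, Job 4@1, Job 5@4: d1:6  d2:6  d3:6  d4:5  d5:6  d6:6  d7:6 — peak 6.
Total inspector-days = 41 over 7 days ⇒ peak ≥ ⌈41/7⌉ = 6, so 6 is optimal.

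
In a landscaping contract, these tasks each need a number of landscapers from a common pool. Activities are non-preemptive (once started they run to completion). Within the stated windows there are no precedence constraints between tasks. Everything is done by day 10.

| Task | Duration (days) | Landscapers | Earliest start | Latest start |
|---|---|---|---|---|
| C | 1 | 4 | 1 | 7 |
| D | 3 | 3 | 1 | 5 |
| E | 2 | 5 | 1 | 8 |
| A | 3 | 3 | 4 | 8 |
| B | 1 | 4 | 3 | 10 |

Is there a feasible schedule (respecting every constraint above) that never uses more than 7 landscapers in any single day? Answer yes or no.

yes

Schedule C@1, D@2, E@5, A@7, B@10: d1:4  d2:3  d3:3  d4:3  d5:5  d6:5  d7:3  d8:3  d9:3  d10:4 — peak 5 ≤ 7.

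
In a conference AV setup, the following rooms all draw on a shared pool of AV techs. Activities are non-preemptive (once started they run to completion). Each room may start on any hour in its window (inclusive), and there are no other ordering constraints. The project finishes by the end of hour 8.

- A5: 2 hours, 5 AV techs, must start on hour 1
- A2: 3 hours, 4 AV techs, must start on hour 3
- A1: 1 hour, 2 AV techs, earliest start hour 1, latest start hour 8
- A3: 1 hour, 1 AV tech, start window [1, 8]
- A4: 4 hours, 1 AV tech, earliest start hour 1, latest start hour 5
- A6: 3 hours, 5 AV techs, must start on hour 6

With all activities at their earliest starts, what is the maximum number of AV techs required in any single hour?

9

Early-start schedule: A5@1, A2@3, A1@1, A3@1, A4@1, A6@6.
Load per hour: hour 1: 9, hour 2: 6, hour 3: 5, hour 4: 5, hour 5: 4, hour 6: 5, hour 7: 5, hour 8: 5.
Peak is 9.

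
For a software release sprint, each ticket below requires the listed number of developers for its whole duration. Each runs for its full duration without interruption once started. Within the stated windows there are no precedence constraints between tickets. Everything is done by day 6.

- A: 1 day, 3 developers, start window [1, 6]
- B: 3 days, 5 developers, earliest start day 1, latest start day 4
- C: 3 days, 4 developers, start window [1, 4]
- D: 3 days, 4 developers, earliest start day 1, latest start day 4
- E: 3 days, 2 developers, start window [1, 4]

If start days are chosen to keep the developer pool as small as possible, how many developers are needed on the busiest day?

Early-start (A@1, B@1, C@1, D@1, E@1) gives peak 18: d1:18  d2:15  d3:15  d4:0  d5:0  d6:0.
Shift B→4, D→4.
Schedule A@1, B@4, C@1, D@4, E@1: d1:9  d2:6  d3:6  d4:9  d5:9  d6:9 — peak 9.

9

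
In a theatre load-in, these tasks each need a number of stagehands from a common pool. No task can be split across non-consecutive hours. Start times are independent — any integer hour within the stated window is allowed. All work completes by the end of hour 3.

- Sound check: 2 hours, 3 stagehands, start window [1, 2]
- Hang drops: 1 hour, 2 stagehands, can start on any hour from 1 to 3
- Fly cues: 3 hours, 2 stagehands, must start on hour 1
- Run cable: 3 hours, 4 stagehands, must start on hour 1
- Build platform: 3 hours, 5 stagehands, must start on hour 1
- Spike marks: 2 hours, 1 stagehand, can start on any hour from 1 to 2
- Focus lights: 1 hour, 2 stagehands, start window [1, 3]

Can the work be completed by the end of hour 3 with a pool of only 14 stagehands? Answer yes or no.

Total stagehand-hours = 45; over 3 hours the average is 45/3 > 14, so some hour must exceed 14.

no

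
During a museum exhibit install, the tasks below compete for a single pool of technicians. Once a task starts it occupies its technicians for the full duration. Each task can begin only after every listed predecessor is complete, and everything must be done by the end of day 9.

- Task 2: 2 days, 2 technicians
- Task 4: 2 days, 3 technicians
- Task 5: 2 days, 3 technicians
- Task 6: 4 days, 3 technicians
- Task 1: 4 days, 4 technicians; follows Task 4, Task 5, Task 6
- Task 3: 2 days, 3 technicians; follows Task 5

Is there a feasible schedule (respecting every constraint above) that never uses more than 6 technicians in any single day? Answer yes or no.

The minimum achievable peak is 7; 6 < 7, so no feasible schedule stays within the cap.

no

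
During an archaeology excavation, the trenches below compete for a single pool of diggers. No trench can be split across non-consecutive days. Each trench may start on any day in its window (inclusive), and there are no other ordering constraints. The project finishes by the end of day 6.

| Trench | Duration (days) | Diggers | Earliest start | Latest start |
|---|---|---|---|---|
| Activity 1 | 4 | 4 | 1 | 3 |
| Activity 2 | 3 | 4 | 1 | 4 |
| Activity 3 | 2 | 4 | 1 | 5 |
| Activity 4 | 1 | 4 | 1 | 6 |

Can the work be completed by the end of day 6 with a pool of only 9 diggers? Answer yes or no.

yes

Schedule Activity 1@1, Activity 2@1, Activity 3@4, Activity 4@5: d1:8  d2:8  d3:8  d4:8  d5:8  d6:0 — peak 8 ≤ 9.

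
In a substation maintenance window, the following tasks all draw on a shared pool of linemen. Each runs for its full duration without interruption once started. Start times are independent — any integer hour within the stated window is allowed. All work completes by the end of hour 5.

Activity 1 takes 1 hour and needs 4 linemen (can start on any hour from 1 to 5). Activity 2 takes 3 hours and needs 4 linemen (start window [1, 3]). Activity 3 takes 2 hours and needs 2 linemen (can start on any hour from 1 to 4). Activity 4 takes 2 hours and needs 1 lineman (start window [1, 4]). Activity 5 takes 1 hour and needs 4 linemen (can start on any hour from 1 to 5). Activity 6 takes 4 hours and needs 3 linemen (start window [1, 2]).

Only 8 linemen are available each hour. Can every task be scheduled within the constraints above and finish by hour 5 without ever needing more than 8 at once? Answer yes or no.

The minimum achievable peak is 9; 8 < 9, so no feasible schedule stays within the cap.

no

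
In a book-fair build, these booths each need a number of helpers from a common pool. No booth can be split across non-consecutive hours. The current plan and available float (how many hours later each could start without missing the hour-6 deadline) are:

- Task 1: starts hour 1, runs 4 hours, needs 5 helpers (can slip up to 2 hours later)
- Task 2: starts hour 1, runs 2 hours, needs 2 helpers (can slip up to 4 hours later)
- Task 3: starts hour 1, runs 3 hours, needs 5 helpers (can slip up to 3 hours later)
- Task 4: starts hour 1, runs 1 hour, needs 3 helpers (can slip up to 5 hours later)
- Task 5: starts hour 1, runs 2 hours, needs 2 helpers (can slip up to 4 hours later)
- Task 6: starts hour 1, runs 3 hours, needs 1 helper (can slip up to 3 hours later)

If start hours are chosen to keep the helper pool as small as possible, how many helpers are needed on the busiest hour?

10

Early-start (Task 1@1, Task 2@1, Task 3@1, Task 4@1, Task 5@1, Task 6@1) gives peak 18: h1:18  h2:15  h3:11  h4:5  h5:0  h6:0.
Shift Task 3→4, Task 4→3.
Schedule Task 1@1, Task 2@1, Task 3@4, Task 4@3, Task 5@1, Task 6@1: h1:10  h2:10  h3:9  h4:10  h5:5  h6:5 — peak 10.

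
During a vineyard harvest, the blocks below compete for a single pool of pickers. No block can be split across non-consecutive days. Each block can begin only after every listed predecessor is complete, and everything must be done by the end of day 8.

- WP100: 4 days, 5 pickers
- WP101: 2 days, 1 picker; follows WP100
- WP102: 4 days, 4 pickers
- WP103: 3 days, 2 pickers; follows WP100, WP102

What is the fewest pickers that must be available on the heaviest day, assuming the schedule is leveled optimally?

9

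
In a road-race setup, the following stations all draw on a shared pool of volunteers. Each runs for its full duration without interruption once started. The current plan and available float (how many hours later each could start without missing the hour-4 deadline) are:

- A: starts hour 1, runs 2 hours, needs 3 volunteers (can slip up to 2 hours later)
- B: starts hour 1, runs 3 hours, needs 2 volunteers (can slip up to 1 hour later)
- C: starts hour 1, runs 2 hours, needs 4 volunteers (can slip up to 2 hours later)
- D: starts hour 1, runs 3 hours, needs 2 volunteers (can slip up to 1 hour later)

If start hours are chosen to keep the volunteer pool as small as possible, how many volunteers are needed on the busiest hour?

8

Early-start (A@1, B@1, C@1, D@1) gives peak 11: h1:11  h2:11  h3:4  h4:0.
Shift C→3.
Schedule A@1, B@1, C@3, D@1: h1:7  h2:7  h3:8  h4:4 — peak 8.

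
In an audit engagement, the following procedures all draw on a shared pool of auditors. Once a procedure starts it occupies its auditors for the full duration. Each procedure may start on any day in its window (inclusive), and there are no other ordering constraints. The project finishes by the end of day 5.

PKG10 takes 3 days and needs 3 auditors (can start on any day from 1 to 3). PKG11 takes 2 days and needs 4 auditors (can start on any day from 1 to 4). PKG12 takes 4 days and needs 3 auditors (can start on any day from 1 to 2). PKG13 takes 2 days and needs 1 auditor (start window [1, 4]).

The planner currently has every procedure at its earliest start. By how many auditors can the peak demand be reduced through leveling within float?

4

Early-start peak: d1:11  d2:11  d3:6  d4:3  d5:0 ⇒ 11.
Leveled (PKG10@1, PKG11@4, PKG12@1, PKG13@1): d1:7  d2:7  d3:6  d4:7  d5:4 ⇒ 7.
Reduction 11 − 7 = 4.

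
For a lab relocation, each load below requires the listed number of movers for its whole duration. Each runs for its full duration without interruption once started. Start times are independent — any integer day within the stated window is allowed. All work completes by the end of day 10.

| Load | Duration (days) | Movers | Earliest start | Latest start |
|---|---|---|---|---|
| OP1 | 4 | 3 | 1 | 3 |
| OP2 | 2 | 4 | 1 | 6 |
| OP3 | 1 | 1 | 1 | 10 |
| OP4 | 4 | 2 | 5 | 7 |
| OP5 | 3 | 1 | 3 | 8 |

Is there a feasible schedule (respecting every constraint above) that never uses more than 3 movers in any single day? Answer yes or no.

no

Total mover-days = 32; over 10 days the average is 32/10 > 3, so some day must exceed 3.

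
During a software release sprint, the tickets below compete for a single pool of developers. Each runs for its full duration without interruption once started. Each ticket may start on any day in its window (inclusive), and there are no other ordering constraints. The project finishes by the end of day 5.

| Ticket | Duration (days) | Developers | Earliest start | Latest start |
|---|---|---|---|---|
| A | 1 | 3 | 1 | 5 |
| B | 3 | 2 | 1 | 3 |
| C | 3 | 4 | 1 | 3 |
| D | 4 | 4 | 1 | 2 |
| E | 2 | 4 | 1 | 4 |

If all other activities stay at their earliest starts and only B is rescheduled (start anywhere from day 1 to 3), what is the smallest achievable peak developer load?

15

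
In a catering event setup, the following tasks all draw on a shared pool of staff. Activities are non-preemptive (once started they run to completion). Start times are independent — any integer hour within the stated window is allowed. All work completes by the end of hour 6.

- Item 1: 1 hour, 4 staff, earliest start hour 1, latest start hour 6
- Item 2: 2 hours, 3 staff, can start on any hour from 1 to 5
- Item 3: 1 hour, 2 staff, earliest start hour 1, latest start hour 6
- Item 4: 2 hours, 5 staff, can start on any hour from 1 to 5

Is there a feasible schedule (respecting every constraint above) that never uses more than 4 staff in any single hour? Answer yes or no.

The minimum achievable peak is 5; 4 < 5, so no feasible schedule stays within the cap.

no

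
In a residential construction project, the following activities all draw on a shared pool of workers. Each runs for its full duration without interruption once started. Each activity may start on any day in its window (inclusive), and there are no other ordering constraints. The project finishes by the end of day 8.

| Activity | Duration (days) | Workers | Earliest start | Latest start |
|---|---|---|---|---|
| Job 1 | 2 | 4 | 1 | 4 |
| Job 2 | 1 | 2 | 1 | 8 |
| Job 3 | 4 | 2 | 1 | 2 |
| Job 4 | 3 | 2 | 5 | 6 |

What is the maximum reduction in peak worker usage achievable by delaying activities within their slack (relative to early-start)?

2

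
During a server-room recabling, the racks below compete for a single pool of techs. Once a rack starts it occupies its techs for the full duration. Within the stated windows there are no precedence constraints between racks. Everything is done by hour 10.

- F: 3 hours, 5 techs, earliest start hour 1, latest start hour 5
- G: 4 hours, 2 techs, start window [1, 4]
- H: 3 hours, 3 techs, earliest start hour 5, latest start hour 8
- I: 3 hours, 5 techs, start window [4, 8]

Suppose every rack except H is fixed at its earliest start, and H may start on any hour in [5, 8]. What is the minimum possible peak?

7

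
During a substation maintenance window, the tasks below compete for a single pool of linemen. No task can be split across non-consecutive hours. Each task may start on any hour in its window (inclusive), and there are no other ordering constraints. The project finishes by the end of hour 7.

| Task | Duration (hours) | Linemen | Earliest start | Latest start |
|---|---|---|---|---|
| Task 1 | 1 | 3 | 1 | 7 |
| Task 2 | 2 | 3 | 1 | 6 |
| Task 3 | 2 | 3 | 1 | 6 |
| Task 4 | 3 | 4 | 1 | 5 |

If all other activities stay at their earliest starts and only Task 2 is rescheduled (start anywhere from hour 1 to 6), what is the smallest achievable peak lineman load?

Task 2@1: h1:13  h2:10  h3:4  h4:0  h5:0  h6:0  h7:0 → peak 13
Task 2@2: h1:10  h2:10  h3:7  h4:0  h5:0  h6:0  h7:0 → peak 10
Task 2@3: h1:10  h2:7  h3:7  h4:3  h5:0  h6:0  h7:0 → peak 10
Task 2@4: h1:10  h2:7  h3:4  h4:3  h5:3  h6:0  h7:0 → peak 10
Task 2@5: h1:10  h2:7  h3:4  h4:0  h5:3  h6:3  h7:0 → peak 10
Task 2@6: h1:10  h2:7  h3:4  h4:0  h5:0  h6:3  h7:3 → peak 10
Best is Task 2@2, peak 10.

10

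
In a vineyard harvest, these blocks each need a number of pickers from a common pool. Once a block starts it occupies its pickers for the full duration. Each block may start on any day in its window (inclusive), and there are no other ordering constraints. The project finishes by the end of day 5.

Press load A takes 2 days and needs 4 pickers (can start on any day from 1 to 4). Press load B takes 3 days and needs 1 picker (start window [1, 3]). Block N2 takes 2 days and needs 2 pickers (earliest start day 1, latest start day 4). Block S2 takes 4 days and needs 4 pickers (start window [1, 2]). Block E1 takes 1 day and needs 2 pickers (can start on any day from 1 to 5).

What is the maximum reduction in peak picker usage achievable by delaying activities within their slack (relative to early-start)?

5

Early-start peak: d1:13  d2:11  d3:5  d4:4  d5:0 ⇒ 13.
Leveled (Press load A@1, Press load B@3, Block N2@3, Block S2@1, Block E1@5): d1:8  d2:8  d3:7  d4:7  d5:3 ⇒ 8.
Reduction 13 − 8 = 5.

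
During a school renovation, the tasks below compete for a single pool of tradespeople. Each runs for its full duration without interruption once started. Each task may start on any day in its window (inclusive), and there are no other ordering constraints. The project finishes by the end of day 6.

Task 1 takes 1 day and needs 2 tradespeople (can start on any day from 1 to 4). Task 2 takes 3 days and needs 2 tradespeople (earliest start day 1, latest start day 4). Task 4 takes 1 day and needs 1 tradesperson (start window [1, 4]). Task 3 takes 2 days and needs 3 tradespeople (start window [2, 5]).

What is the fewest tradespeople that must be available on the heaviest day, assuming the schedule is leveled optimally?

Early-start (Task 1@1, Task 2@1, Task 4@1, Task 3@2) gives peak 5: d1:5  d2:5  d3:5  d4:0  d5:0  d6:0.
Shift Task 2→2, Task 3→5.
Schedule Task 1@1, Task 2@2, Task 4@1, Task 3@5: d1:3  d2:2  d3:2  d4:2  d5:3  d6:3 — peak 3.
Total tradesperson-days = 15 over 6 days ⇒ peak ≥ ⌈15/6⌉ = 3, so 3 is optimal.

3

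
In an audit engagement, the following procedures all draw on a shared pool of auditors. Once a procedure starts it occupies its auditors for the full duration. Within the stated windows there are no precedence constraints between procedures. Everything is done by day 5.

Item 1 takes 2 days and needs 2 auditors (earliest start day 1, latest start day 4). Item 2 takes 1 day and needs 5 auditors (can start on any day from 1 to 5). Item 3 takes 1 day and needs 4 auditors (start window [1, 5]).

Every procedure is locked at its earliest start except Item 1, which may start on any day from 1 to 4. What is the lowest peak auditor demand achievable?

Item 1@1: d1:11  d2:2  d3:0  d4:0  d5:0 → peak 11
Item 1@2: d1:9  d2:2  d3:2  d4:0  d5:0 → peak 9
Item 1@3: d1:9  d2:0  d3:2  d4:2  d5:0 → peak 9
Item 1@4: d1:9  d2:0  d3:0  d4:2  d5:2 → peak 9
Best is Item 1@2, peak 9.

9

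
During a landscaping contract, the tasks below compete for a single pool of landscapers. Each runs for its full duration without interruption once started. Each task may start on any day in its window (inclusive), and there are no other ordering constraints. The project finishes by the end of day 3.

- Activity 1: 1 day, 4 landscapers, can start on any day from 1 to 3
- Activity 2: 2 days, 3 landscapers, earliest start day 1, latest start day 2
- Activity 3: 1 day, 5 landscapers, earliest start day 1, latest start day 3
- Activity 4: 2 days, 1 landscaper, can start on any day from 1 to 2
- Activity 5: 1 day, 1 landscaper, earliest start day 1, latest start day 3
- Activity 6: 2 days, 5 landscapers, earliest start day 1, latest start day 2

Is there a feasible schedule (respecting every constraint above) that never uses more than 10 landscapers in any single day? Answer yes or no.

yes

Schedule Activity 1@1, Activity 2@1, Activity 3@3, Activity 4@1, Activity 5@1, Activity 6@2: d1:9  d2:9  d3:10 — peak 10 ≤ 10.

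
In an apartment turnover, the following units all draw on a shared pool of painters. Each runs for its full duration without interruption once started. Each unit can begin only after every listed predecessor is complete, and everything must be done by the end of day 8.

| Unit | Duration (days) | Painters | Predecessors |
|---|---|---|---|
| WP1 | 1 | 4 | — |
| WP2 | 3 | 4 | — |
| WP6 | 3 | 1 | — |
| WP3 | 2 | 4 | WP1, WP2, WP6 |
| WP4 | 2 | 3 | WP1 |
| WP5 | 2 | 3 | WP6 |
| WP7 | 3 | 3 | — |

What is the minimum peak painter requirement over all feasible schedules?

Early-start (WP1@1, WP2@1, WP6@1, WP3@4, WP4@2, WP5@4, WP7@1) gives peak 12: d1:12  d2:11  d3:11  d4:7  d5:7  d6:0  d7:0  d8:0.
Shift WP2→2, WP3→5, WP4→4, WP5→7, WP7→6.
Schedule WP1@1, WP2@2, WP6@1, WP3@5, WP4@4, WP5@7, WP7@6: d1:5  d2:5  d3:5  d4:7  d5:7  d6:7  d7:6  d8:6 — peak 7.

7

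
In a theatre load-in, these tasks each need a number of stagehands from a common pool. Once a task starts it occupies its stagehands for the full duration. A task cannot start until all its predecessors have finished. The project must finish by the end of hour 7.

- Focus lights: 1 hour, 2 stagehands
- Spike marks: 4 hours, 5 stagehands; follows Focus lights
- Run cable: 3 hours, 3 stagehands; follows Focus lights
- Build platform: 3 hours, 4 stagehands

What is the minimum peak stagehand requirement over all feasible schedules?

Early-start (Focus lights@1, Spike marks@2, Run cable@2, Build platform@1) gives peak 12: h1:6  h2:12  h3:12  h4:8  h5:5  h6:0  h7:0.
Shift Spike marks→4.
Schedule Focus lights@1, Spike marks@4, Run cable@2, Build platform@1: h1:6  h2:7  h3:7  h4:8  h5:5  h6:5  h7:5 — peak 8.

8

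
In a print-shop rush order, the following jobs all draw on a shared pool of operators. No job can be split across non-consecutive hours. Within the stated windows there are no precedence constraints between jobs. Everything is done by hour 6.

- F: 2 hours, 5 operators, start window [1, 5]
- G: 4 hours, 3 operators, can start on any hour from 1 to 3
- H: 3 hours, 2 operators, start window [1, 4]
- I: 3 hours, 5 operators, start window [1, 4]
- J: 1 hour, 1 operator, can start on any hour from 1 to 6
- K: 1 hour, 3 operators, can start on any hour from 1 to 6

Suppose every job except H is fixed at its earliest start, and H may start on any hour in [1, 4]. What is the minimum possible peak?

H@1: h1:19  h2:15  h3:10  h4:3  h5:0  h6:0 → peak 19
H@2: h1:17  h2:15  h3:10  h4:5  h5:0  h6:0 → peak 17
H@3: h1:17  h2:13  h3:10  h4:5  h5:2  h6:0 → peak 17
H@4: h1:17  h2:13  h3:8  h4:5  h5:2  h6:2 → peak 17
Best is H@2, peak 17.

17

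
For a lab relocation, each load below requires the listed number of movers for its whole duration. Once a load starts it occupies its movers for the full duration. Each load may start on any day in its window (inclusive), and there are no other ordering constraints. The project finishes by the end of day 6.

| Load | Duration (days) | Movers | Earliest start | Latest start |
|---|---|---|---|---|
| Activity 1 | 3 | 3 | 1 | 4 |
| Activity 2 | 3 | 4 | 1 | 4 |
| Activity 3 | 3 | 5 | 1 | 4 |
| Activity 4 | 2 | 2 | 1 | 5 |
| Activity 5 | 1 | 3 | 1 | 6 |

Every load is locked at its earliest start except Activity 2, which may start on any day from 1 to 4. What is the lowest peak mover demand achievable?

13

Activity 2@1: d1:17  d2:14  d3:12  d4:0  d5:0  d6:0 → peak 17
Activity 2@2: d1:13  d2:14  d3:12  d4:4  d5:0  d6:0 → peak 14
Activity 2@3: d1:13  d2:10  d3:12  d4:4  d5:4  d6:0 → peak 13
Activity 2@4: d1:13  d2:10  d3:8  d4:4  d5:4  d6:4 → peak 13
Best is Activity 2@3, peak 13.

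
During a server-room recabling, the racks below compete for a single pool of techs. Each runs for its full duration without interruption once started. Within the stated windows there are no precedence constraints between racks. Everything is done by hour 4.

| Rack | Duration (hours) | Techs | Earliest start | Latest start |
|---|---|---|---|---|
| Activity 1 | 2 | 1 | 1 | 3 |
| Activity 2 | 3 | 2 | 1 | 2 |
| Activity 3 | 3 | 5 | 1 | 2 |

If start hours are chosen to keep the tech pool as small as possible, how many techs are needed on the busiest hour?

8

Schedule Activity 1@1, Activity 2@1, Activity 3@1: h1:8  h2:8  h3:7  h4:0 — peak 8.
No arrangement of the 12 feasible schedules does better.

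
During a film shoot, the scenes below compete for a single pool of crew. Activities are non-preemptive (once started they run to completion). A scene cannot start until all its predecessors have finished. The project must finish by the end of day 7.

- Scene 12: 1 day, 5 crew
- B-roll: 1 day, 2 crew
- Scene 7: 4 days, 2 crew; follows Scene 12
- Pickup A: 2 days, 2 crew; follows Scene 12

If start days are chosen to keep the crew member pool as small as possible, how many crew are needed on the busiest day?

5

Early-start (Scene 12@1, B-roll@1, Scene 7@2, Pickup A@2) gives peak 7: d1:7  d2:4  d3:4  d4:2  d5:2  d6:0  d7:0.
Shift B-roll→2, Pickup A→3.
Schedule Scene 12@1, B-roll@2, Scene 7@2, Pickup A@3: d1:5  d2:4  d3:4  d4:4  d5:2  d6:0  d7:0 — peak 5.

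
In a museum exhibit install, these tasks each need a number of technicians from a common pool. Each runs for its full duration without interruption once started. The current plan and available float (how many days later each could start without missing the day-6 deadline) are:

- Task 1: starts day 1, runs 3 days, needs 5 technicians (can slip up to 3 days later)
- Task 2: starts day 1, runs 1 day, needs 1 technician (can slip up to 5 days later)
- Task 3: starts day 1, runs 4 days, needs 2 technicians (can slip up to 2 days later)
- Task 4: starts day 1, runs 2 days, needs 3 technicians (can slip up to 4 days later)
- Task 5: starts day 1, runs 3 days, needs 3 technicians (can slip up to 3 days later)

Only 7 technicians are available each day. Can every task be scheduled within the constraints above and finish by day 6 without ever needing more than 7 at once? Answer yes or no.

yes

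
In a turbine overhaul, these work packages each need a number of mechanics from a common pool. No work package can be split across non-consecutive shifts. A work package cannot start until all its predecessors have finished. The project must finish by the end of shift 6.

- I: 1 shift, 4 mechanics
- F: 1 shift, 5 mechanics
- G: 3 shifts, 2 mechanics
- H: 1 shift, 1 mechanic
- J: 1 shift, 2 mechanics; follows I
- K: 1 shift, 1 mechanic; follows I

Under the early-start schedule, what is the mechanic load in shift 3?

At early start, shift 3 has: G.
Demand: 2 = 2.

2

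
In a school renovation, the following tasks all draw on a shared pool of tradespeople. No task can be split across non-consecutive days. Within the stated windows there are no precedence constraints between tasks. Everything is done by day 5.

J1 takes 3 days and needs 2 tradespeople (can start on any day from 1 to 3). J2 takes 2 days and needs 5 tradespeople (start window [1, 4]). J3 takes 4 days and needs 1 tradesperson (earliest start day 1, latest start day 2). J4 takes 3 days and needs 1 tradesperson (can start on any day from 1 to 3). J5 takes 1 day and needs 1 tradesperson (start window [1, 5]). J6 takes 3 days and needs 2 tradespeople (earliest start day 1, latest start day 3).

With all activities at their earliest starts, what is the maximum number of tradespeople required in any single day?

Early-start schedule: J1@1, J2@1, J3@1, J4@1, J5@1, J6@1.
Load per day: day 1: 12, day 2: 11, day 3: 6, day 4: 1, day 5: 0.
Peak is 12.

12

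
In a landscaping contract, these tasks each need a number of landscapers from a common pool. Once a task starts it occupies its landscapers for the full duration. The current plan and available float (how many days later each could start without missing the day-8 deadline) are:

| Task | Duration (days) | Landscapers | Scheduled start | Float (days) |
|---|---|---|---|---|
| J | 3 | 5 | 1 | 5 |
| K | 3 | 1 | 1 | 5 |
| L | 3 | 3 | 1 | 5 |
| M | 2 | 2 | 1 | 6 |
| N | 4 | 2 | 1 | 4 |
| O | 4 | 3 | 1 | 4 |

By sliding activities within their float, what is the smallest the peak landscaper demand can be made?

7

Early-start (J@1, K@1, L@1, M@1, N@1, O@1) gives peak 16: d1:16  d2:16  d3:14  d4:5  d5:0  d6:0  d7:0  d8:0.
Shift K→4, L→4, M→7, O→5.
Schedule J@1, K@4, L@4, M@7, N@1, O@5: d1:7  d2:7  d3:7  d4:6  d5:7  d6:7  d7:5  d8:5 — peak 7.
Total landscaper-days = 51 over 8 days ⇒ peak ≥ ⌈51/8⌉ = 7, so 7 is optimal.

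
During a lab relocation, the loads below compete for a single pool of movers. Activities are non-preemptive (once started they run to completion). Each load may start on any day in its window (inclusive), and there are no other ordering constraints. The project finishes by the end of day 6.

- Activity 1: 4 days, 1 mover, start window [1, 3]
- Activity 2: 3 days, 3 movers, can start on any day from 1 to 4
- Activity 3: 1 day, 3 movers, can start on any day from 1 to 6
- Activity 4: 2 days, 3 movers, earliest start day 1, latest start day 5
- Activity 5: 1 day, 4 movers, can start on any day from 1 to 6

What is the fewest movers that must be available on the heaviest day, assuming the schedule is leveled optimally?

Early-start (Activity 1@1, Activity 2@1, Activity 3@1, Activity 4@1, Activity 5@1) gives peak 14: d1:14  d2:7  d3:4  d4:1  d5:0  d6:0.
Shift Activity 3→5, Activity 4→4, Activity 5→6.
Schedule Activity 1@1, Activity 2@1, Activity 3@5, Activity 4@4, Activity 5@6: d1:4  d2:4  d3:4  d4:4  d5:6  d6:4 — peak 6.

6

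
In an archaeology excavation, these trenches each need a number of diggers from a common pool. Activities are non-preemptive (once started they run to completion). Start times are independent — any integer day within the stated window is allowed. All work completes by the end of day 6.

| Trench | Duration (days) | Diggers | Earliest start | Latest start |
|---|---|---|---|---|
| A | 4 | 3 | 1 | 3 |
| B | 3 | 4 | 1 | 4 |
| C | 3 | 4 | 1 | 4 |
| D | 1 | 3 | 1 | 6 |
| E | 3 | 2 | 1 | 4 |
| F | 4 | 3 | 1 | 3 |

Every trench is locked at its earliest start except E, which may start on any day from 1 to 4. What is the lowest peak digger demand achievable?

E@1: d1:19  d2:16  d3:16  d4:6  d5:0  d6:0 → peak 19
E@2: d1:17  d2:16  d3:16  d4:8  d5:0  d6:0 → peak 17
E@3: d1:17  d2:14  d3:16  d4:8  d5:2  d6:0 → peak 17
E@4: d1:17  d2:14  d3:14  d4:8  d5:2  d6:2 → peak 17
Best is E@2, peak 17.

17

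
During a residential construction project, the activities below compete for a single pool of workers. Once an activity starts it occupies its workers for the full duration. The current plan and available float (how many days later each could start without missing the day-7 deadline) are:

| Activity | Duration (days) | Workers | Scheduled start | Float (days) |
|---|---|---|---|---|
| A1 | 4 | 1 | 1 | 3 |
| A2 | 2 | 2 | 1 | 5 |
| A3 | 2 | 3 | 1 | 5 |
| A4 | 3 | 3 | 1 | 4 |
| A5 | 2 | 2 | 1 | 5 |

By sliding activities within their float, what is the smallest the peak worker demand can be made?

Early-start (A1@1, A2@1, A3@1, A4@1, A5@1) gives peak 11: d1:11  d2:11  d3:4  d4:1  d5:0  d6:0  d7:0.
Shift A2→6, A4→3, A5→6.
Schedule A1@1, A2@6, A3@1, A4@3, A5@6: d1:4  d2:4  d3:4  d4:4  d5:3  d6:4  d7:4 — peak 4.
Total worker-days = 27 over 7 days ⇒ peak ≥ ⌈27/7⌉ = 4, so 4 is optimal.

4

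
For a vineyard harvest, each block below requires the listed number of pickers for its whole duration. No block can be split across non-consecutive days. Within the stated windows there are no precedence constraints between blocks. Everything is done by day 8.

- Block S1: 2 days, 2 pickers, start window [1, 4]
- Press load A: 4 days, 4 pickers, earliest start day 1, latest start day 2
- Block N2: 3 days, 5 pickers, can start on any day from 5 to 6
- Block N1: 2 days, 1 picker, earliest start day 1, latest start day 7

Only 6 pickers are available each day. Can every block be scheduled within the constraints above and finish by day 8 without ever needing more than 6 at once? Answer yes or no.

yes

Schedule Block S1@1, Press load A@1, Block N2@5, Block N1@3: d1:6  d2:6  d3:5  d4:5  d5:5  d6:5  d7:5  d8:0 — peak 6 ≤ 6.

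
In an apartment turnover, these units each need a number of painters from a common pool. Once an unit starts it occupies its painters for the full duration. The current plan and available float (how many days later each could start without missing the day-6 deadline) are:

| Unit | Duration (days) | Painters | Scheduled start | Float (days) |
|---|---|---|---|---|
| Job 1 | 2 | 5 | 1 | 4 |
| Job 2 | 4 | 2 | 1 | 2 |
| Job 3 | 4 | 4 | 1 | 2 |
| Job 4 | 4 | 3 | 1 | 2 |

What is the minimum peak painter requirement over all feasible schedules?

Early-start (Job 1@1, Job 2@1, Job 3@1, Job 4@1) gives peak 14: d1:14  d2:14  d3:9  d4:9  d5:0  d6:0.
Shift Job 3→3, Job 4→3.
Schedule Job 1@1, Job 2@1, Job 3@3, Job 4@3: d1:7  d2:7  d3:9  d4:9  d5:7  d6:7 — peak 9.

9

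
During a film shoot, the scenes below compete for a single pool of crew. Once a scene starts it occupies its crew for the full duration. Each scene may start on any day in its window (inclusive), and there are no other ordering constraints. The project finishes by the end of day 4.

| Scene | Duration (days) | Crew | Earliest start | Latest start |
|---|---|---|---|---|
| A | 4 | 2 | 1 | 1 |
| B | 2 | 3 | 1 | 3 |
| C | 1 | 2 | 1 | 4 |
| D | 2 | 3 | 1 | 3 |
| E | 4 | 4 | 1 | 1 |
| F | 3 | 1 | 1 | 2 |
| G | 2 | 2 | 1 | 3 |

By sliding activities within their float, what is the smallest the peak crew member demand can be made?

Early-start (A@1, B@1, C@1, D@1, E@1, F@1, G@1) gives peak 17: d1:17  d2:15  d3:7  d4:6.
Shift D→3, G→2.
Schedule A@1, B@1, C@1, D@3, E@1, F@1, G@2: d1:12  d2:12  d3:12  d4:9 — peak 12.
Total crew member-days = 45 over 4 days ⇒ peak ≥ ⌈45/4⌉ = 12, so 12 is optimal.

12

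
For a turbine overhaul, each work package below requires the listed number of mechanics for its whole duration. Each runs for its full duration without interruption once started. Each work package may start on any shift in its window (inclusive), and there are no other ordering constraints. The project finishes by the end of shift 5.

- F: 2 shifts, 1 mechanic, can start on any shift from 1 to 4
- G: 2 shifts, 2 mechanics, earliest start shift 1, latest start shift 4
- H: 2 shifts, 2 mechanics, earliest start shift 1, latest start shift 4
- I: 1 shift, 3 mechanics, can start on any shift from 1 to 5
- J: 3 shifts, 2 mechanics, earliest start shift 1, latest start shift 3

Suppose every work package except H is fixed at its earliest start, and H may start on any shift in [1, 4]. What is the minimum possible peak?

H@1: s1:10  s2:7  s3:2  s4:0  s5:0 → peak 10
H@2: s1:8  s2:7  s3:4  s4:0  s5:0 → peak 8
H@3: s1:8  s2:5  s3:4  s4:2  s5:0 → peak 8
H@4: s1:8  s2:5  s3:2  s4:2  s5:2 → peak 8
Best is H@2, peak 8.

8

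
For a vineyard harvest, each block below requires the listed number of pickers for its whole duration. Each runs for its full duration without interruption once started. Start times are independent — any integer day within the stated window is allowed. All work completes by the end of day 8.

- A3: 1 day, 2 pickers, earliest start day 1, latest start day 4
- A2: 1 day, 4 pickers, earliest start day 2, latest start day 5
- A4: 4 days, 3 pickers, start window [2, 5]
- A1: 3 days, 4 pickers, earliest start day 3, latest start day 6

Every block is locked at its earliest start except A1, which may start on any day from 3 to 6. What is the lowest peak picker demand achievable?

7

A1@3: d1:2  d2:7  d3:7  d4:7  d5:7  d6:0  d7:0  d8:0 → peak 7
A1@4: d1:2  d2:7  d3:3  d4:7  d5:7  d6:4  d7:0  d8:0 → peak 7
A1@5: d1:2  d2:7  d3:3  d4:3  d5:7  d6:4  d7:4  d8:0 → peak 7
A1@6: d1:2  d2:7  d3:3  d4:3  d5:3  d6:4  d7:4  d8:4 → peak 7
Best is A1@3, peak 7.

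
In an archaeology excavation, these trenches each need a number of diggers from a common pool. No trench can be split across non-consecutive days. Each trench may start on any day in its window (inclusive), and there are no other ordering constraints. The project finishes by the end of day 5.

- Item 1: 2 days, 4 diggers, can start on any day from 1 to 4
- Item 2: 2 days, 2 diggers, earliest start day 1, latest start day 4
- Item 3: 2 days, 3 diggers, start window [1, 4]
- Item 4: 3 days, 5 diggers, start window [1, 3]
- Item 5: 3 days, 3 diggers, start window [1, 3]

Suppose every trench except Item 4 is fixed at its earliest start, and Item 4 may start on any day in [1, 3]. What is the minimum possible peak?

12

Item 4@1: d1:17  d2:17  d3:8  d4:0  d5:0 → peak 17
Item 4@2: d1:12  d2:17  d3:8  d4:5  d5:0 → peak 17
Item 4@3: d1:12  d2:12  d3:8  d4:5  d5:5 → peak 12
Best is Item 4@3, peak 12.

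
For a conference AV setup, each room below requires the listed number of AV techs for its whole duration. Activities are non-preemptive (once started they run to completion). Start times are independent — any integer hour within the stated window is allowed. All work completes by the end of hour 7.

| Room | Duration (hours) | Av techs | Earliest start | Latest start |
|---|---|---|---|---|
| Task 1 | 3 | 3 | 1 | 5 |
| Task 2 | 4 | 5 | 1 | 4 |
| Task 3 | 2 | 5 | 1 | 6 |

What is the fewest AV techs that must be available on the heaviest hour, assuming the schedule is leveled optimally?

Early-start (Task 1@1, Task 2@1, Task 3@1) gives peak 13: h1:13  h2:13  h3:8  h4:5  h5:0  h6:0  h7:0.
Shift Task 3→5.
Schedule Task 1@1, Task 2@1, Task 3@5: h1:8  h2:8  h3:8  h4:5  h5:5  h6:5  h7:0 — peak 8.

8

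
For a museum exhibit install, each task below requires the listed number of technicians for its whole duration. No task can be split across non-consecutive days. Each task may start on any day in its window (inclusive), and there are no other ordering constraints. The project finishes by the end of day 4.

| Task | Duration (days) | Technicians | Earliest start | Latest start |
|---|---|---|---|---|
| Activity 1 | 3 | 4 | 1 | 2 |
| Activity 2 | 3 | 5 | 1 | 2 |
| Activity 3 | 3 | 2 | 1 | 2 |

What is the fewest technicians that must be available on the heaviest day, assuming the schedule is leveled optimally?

Schedule Activity 1@1, Activity 2@1, Activity 3@1: d1:11  d2:11  d3:11  d4:0 — peak 11.
No arrangement of the 8 feasible schedules does better.

11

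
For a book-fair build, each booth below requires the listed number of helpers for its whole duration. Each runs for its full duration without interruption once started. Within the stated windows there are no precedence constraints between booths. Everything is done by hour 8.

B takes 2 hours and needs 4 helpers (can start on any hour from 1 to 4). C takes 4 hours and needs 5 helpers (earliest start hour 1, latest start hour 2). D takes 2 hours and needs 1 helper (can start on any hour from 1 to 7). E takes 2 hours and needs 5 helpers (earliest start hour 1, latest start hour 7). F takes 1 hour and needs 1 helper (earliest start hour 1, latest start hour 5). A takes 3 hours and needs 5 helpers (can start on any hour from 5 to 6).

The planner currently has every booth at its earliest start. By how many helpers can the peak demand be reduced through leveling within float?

6

Early-start peak: h1:16  h2:15  h3:5  h4:5  h5:5  h6:5  h7:5  h8:0 ⇒ 16.
Leveled (B@1, C@1, D@1, E@3, F@5, A@5): h1:10  h2:10  h3:10  h4:10  h5:6  h6:5  h7:5  h8:0 ⇒ 10.
Reduction 16 − 10 = 6.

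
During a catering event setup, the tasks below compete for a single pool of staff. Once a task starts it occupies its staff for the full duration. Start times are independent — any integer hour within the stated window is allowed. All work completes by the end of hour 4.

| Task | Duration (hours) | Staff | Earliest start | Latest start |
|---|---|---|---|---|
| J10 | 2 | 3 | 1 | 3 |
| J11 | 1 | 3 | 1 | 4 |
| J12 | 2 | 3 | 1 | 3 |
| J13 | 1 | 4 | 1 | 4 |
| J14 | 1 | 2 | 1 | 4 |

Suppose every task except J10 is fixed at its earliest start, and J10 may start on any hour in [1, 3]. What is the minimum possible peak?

J10@1: h1:15  h2:6  h3:0  h4:0 → peak 15
J10@2: h1:12  h2:6  h3:3  h4:0 → peak 12
J10@3: h1:12  h2:3  h3:3  h4:3 → peak 12
Best is J10@2, peak 12.

12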